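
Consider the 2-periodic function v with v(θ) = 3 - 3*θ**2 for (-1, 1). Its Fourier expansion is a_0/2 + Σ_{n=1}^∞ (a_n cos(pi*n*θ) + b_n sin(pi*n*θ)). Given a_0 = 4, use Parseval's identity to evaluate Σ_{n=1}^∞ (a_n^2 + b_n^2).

8/5

Parseval: a_0^2/2 + Σ_{n≥1} (a_n^2+b_n^2) = ∫_{-1}^{1} v(θ)^2 dθ = 48/5.
Subtract a_0^2/2 = 8: Σ (a_n^2+b_n^2) = 8/5.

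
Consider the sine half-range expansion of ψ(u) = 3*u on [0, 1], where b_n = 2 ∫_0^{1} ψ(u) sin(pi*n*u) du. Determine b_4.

-3/(2*pi)

b_4 = 2 ∫_0^{1} (3*u) sin(4*pi*u) du.
Integrating by parts (boundary term plus one more integral), an antiderivative of (3*u) sin(4*pi*u) is -3*u*cos(4*pi*u)/(4*pi) + 3*sin(4*pi*u)/(16*pi**2); evaluating from 0 to 1: ∫_{0}^{1} (3*u) sin(4*pi*u) du = (-3/(4*pi)) - (0) = -3/(4*pi).
Hence b_4 = 2·(-3/(4*pi)) = -3/(2*pi).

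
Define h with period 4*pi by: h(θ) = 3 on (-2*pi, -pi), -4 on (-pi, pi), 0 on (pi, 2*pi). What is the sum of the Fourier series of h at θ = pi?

At θ = pi the one-sided limits are h(pi^-) = -4 and h(pi^+) = 0.
By Dirichlet's theorem the series converges to their average, [(-4) + (0)]/2 = -2.

-2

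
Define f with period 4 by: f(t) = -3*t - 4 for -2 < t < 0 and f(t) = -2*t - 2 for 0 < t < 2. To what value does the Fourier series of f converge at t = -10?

t = -10 differs from t = -2 by -2 full period(s), and the series is 4-periodic.
At t = -2 the one-sided limits are f(-2^-) = -6 and f(-2^+) = 2.
By Dirichlet's theorem the series converges to their average, [(-6) + (2)]/2 = -2.

-2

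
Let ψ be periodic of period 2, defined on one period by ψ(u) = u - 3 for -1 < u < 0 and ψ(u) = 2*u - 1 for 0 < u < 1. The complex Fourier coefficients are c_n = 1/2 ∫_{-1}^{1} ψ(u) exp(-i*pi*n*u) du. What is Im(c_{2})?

Since ψ is real-valued, Im(c_{2}) = -1/2 ∫_{-1}^{1} ψ(u) sin(2*pi*u) du = -b_{2}/2.
Split the integral at the breakpoints.
Integrating by parts (boundary term plus one more integral), an antiderivative of (u - 3) sin(2*pi*u) is -u*cos(2*pi*u)/(2*pi) + sin(2*pi*u)/(4*pi**2) + 3*cos(2*pi*u)/(2*pi); evaluating from -1 to 0: ∫_{-1}^{0} (u - 3) sin(2*pi*u) du = (3/(2*pi)) - (2/pi) = -1/(2*pi).
Integrating by parts (boundary term plus one more integral), an antiderivative of (2*u - 1) sin(2*pi*u) is -u*cos(2*pi*u)/pi + sin(2*pi*u)/(2*pi**2) + cos(2*pi*u)/(2*pi); evaluating from 0 to 1: ∫_{0}^{1} (2*u - 1) sin(2*pi*u) du = (-1/(2*pi)) - (1/(2*pi)) = -1/pi.
So ∫_{-1}^{1} ψ(u) sin(2*pi*u) du = -3/(2*pi).
Hence Im(c_{2}) = (-1/2)·(-3/(2*pi)) = 3/(4*pi).

3/(4*pi)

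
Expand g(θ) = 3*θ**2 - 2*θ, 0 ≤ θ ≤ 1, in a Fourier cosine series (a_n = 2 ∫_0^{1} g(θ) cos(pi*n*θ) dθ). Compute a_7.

a_7 = 2 ∫_0^{1} (3*θ**2 - 2*θ) cos(7*pi*θ) dθ.
Integrating by parts twice (tabular method), an antiderivative of (3*θ**2 - 2*θ) cos(7*pi*θ) is 3*θ**2*sin(7*pi*θ)/(7*pi) - 2*θ*sin(7*pi*θ)/(7*pi) + 6*θ*cos(7*pi*θ)/(49*pi**2) - 6*sin(7*pi*θ)/(343*pi**3) - 2*cos(7*pi*θ)/(49*pi**2); evaluating from 0 to 1: ∫_{0}^{1} (3*θ**2 - 2*θ) cos(7*pi*θ) dθ = (-4/(49*pi**2)) - (-2/(49*pi**2)) = -2/(49*pi**2).
Hence a_7 = 2·(-2/(49*pi**2)) = -4/(49*pi**2).

-4/(49*pi**2)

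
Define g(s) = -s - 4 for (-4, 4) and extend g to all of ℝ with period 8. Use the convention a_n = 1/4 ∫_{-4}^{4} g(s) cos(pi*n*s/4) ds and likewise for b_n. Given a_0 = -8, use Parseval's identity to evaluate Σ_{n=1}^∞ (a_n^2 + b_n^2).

32/3

Parseval: a_0^2/2 + Σ_{n≥1} (a_n^2+b_n^2) = 1/4 ∫_{-4}^{4} g(s)^2 ds = 128/3.
Subtract a_0^2/2 = 32: Σ (a_n^2+b_n^2) = 32/3.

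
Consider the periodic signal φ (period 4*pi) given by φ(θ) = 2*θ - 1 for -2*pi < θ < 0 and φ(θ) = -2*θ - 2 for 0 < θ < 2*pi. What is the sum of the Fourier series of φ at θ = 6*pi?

θ = 6*pi differs from θ = -2*pi by 2 full period(s), and the series is 4*pi-periodic.
At θ = -2*pi the one-sided limits are φ(-2*pi^-) = -4*pi - 2 and φ(-2*pi^+) = -4*pi - 1.
By Dirichlet's theorem the series converges to their average, [(-4*pi - 2) + (-4*pi - 1)]/2 = -4*pi - 3/2.

-4*pi - 3/2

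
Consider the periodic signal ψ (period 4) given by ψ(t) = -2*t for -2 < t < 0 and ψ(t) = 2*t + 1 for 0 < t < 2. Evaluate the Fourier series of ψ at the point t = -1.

ψ is continuous at t = -1 with value 2, so the series converges to 2 there.

2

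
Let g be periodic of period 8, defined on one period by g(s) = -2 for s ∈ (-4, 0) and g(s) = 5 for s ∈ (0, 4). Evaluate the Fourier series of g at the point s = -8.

3/2

s = -8 differs from s = 0 by -1 full period(s), and the series is 8-periodic.
At s = 0 the one-sided limits are g(0^-) = -2 and g(0^+) = 5.
By Dirichlet's theorem the series converges to their average, [(-2) + (5)]/2 = 3/2.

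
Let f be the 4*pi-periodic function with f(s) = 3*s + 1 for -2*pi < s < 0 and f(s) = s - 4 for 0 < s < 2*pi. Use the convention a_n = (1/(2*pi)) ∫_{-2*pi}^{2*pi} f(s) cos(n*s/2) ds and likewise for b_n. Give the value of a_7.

a_7 = (1/(2*pi)) ∫_{-2*pi}^{2*pi} f(s) cos(7*s/2) ds.
Split the integral at the breakpoints.
Integrating by parts (boundary term plus one more integral), an antiderivative of (3*s + 1) cos(7*s/2) is 6*s*sin(7*s/2)/7 + 2*sin(7*s/2)/7 + 12*cos(7*s/2)/49; evaluating from -2*pi to 0: ∫_{-2*pi}^{0} (3*s + 1) cos(7*s/2) ds = (12/49) - (-12/49) = 24/49.
Integrating by parts (boundary term plus one more integral), an antiderivative of (s - 4) cos(7*s/2) is 2*s*sin(7*s/2)/7 - 8*sin(7*s/2)/7 + 4*cos(7*s/2)/49; evaluating from 0 to 2*pi: ∫_{0}^{2*pi} (s - 4) cos(7*s/2) ds = (-4/49) - (4/49) = -8/49.
Summing the pieces and multiplying by (1/(2*pi)) gives a_7 = 8/(49*pi).

8/(49*pi)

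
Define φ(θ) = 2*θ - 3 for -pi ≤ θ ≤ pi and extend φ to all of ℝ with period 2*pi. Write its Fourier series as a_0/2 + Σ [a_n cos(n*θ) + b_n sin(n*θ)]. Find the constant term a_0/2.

a_0 = 1/pi ∫_{-pi}^{pi} φ(θ) dθ = 1/pi · (-6*pi) = -6.
So the constant term a_0/2 = -3.

-3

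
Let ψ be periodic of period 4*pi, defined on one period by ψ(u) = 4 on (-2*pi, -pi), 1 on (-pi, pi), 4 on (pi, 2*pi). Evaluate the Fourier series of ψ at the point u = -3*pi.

u = -3*pi differs from u = pi by -1 full period(s), and the series is 4*pi-periodic.
At u = pi the one-sided limits are ψ(pi^-) = 1 and ψ(pi^+) = 4.
By Dirichlet's theorem the series converges to their average, [(1) + (4)]/2 = 5/2.

5/2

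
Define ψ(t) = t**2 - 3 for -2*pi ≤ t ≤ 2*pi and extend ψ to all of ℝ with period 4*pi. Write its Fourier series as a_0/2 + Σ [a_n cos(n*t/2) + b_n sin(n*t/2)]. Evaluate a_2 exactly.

a_2 = (1/(2*pi)) ∫_{-2*pi}^{2*pi} ψ(t) cos(t) dt.
ψ is even and cos(t) is even, so the integrand is even and a_2 = 1/pi ∫_0^{2*pi} ψ(t) cos(t) dt.
Integrating by parts twice (tabular method), an antiderivative of (t**2 - 3) cos(t) is t**2*sin(t) + 2*t*cos(t) - 5*sin(t); evaluating from 0 to 2*pi: ∫_{0}^{2*pi} (t**2 - 3) cos(t) dt = (4*pi) - (0) = 4*pi.
Hence a_2 = (1/pi)·(4*pi) = 4.

4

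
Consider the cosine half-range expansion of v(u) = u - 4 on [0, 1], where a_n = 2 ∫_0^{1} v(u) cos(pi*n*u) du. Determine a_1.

-4/pi**2

a_1 = 2 ∫_0^{1} (u - 4) cos(pi*u) du.
Integrating by parts (boundary term plus one more integral), an antiderivative of (u - 4) cos(pi*u) is u*sin(pi*u)/pi - 4*sin(pi*u)/pi + cos(pi*u)/pi**2; evaluating from 0 to 1: ∫_{0}^{1} (u - 4) cos(pi*u) du = (-1/pi**2) - (pi**(-2)) = -2/pi**2.
Hence a_1 = 2·(-2/pi**2) = -4/pi**2.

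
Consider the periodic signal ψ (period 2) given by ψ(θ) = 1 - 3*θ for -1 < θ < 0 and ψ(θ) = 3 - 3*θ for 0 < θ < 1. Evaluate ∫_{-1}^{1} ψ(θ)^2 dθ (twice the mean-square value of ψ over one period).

10

∫_{-1}^{1} ψ(θ)^2 dθ = 10.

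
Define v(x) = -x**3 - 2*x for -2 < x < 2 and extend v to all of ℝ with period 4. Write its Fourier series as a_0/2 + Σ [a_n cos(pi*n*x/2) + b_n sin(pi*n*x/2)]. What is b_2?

b_2 = 1/2 ∫_{-2}^{2} v(x) sin(pi*x) dx.
v is odd and sin(pi*x) is odd, so the integrand is even and b_2 = ∫_0^{2} v(x) sin(pi*x) dx.
Integrating by parts three times (tabular method), an antiderivative of (-x**3 - 2*x) sin(pi*x) is x**3*cos(pi*x)/pi - 3*x**2*sin(pi*x)/pi**2 - 6*x*cos(pi*x)/pi**3 + 2*x*cos(pi*x)/pi - 2*sin(pi*x)/pi**2 + 6*sin(pi*x)/pi**4; evaluating from 0 to 2: ∫_{0}^{2} (-x**3 - 2*x) sin(pi*x) dx = (-12/pi**3 + 12/pi) - (0) = -12/pi**3 + 12/pi.
Hence b_2 = -12/pi**3 + 12/pi.

-12/pi**3 + 12/pi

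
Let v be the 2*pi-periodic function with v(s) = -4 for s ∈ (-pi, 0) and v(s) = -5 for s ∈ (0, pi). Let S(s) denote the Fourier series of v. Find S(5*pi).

s = 5*pi differs from s = pi by 2 full period(s), and the series is 2*pi-periodic.
At s = pi the one-sided limits are v(pi^-) = -5 and v(pi^+) = -4.
By Dirichlet's theorem the series converges to their average, [(-5) + (-4)]/2 = -9/2.

-9/2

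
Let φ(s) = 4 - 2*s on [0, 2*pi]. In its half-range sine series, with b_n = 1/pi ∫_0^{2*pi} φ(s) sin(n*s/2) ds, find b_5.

b_5 = 1/pi ∫_0^{2*pi} (4 - 2*s) sin(5*s/2) ds.
Integrating by parts (boundary term plus one more integral), an antiderivative of (4 - 2*s) sin(5*s/2) is 4*s*cos(5*s/2)/5 - 8*sin(5*s/2)/25 - 8*cos(5*s/2)/5; evaluating from 0 to 2*pi: ∫_{0}^{2*pi} (4 - 2*s) sin(5*s/2) ds = (8/5 - 8*pi/5) - (-8/5) = 16/5 - 8*pi/5.
Hence b_5 = (1/pi)·(16/5 - 8*pi/5) = 8*(2 - pi)/(5*pi).

8*(2 - pi)/(5*pi)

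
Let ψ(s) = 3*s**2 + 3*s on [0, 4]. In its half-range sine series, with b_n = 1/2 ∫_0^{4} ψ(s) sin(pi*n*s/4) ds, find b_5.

-384/(125*pi**3) + 24/pi

b_5 = 1/2 ∫_0^{4} (3*s**2 + 3*s) sin(5*pi*s/4) ds.
Integrating by parts twice (tabular method), an antiderivative of (3*s**2 + 3*s) sin(5*pi*s/4) is -12*s**2*cos(5*pi*s/4)/(5*pi) + 96*s*sin(5*pi*s/4)/(25*pi**2) - 12*s*cos(5*pi*s/4)/(5*pi) + 48*sin(5*pi*s/4)/(25*pi**2) + 384*cos(5*pi*s/4)/(125*pi**3); evaluating from 0 to 4: ∫_{0}^{4} (3*s**2 + 3*s) sin(5*pi*s/4) ds = (-384/(125*pi**3) + 48/pi) - (384/(125*pi**3)) = -768/(125*pi**3) + 48/pi.
Hence b_5 = (1/2)·(-768/(125*pi**3) + 48/pi) = -384/(125*pi**3) + 24/pi.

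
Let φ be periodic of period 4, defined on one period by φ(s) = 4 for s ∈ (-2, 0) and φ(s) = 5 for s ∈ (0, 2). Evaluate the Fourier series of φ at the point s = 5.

s = 5 differs from s = 1 by 1 full period(s), and the series is 4-periodic.
φ is continuous at s = 1 with value 5, so the series converges to 5 there.

5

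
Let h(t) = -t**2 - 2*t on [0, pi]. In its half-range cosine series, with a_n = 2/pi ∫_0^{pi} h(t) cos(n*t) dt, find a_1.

8/pi + 4

a_1 = 2/pi ∫_0^{pi} (-t**2 - 2*t) cos(t) dt.
Integrating by parts twice (tabular method), an antiderivative of (-t**2 - 2*t) cos(t) is -t**2*sin(t) - 2*t*sin(t) - 2*t*cos(t) + 2*sin(t) - 2*cos(t); evaluating from 0 to pi: ∫_{0}^{pi} (-t**2 - 2*t) cos(t) dt = (2 + 2*pi) - (-2) = 4 + 2*pi.
Hence a_1 = (2/pi)·(4 + 2*pi) = 8/pi + 4.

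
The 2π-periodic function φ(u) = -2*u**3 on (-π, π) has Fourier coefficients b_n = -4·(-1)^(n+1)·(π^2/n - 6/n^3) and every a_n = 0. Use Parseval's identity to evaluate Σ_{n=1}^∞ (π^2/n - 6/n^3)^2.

Parseval: Σ b_n^2 = (1/π) ∫_{-π}^{π} φ(u)^2 du = 8*pi**6/7.
b_n^2 = 16·(π^2/n - 6/n^3)^2, so the sum equals (8*pi**6/7)/16 = pi**6/14.

pi**6/14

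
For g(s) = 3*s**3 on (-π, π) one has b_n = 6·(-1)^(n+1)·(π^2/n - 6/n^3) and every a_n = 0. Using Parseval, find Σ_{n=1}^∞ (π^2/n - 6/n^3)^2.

Parseval: Σ b_n^2 = (1/π) ∫_{-π}^{π} g(s)^2 ds = 18*pi**6/7.
b_n^2 = 36·(π^2/n - 6/n^3)^2, so the sum equals (18*pi**6/7)/36 = pi**6/14.

pi**6/14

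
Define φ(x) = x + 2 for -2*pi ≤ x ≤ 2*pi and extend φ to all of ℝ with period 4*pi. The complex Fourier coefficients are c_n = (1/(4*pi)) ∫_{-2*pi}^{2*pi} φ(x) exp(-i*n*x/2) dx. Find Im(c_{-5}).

2/5

Since φ is real-valued, Im(c_{-5}) = -(1/(4*pi)) ∫_{-2*pi}^{2*pi} φ(x) sin(-5*x/2) dx = b_{5}/2.
Integrating by parts (boundary term plus one more integral), an antiderivative of (x + 2) sin(-5*x/2) is 2*x*cos(5*x/2)/5 - 4*sin(5*x/2)/25 + 4*cos(5*x/2)/5; evaluating from -2*pi to 2*pi: ∫_{-2*pi}^{2*pi} (x + 2) sin(-5*x/2) dx = (-4*pi/5 - 4/5) - (-4/5 + 4*pi/5) = -8*pi/5.
Hence Im(c_{-5}) = (-1/(4*pi))·(-8*pi/5) = 2/5.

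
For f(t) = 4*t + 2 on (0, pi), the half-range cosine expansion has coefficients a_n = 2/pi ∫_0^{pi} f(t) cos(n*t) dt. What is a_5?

-16/(25*pi)

a_5 = 2/pi ∫_0^{pi} (4*t + 2) cos(5*t) dt.
Integrating by parts (boundary term plus one more integral), an antiderivative of (4*t + 2) cos(5*t) is 4*t*sin(5*t)/5 + 2*sin(5*t)/5 + 4*cos(5*t)/25; evaluating from 0 to pi: ∫_{0}^{pi} (4*t + 2) cos(5*t) dt = (-4/25) - (4/25) = -8/25.
Hence a_5 = (2/pi)·(-8/25) = -16/(25*pi).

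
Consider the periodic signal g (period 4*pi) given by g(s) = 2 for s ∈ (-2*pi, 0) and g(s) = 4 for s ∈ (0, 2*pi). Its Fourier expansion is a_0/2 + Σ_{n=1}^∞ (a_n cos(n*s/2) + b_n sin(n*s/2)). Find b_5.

4/(5*pi)

b_5 = (1/(2*pi)) ∫_{-2*pi}^{2*pi} g(s) sin(5*s/2) ds.
Split the integral at the breakpoints.
Directly, an antiderivative of (2) sin(5*s/2) is -4*cos(5*s/2)/5; evaluating from -2*pi to 0: ∫_{-2*pi}^{0} (2) sin(5*s/2) ds = (-4/5) - (4/5) = -8/5.
Directly, an antiderivative of (4) sin(5*s/2) is -8*cos(5*s/2)/5; evaluating from 0 to 2*pi: ∫_{0}^{2*pi} (4) sin(5*s/2) ds = (8/5) - (-8/5) = 16/5.
Summing the pieces and multiplying by (1/(2*pi)) gives b_5 = 4/(5*pi).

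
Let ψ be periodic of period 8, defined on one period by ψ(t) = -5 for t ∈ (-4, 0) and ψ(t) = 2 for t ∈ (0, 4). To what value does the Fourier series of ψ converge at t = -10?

t = -10 differs from t = -2 by -1 full period(s), and the series is 8-periodic.
ψ is continuous at t = -2 with value -5, so the series converges to -5 there.

-5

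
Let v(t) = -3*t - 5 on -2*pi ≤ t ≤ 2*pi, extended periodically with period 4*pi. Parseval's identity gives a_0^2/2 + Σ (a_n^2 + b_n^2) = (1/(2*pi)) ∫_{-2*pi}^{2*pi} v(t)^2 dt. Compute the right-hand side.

(1/(2*pi)) ∫_{-2*pi}^{2*pi} v(t)^2 dt = (1/(2*pi)) · (100*pi + 48*pi**3) = 50 + 24*pi**2.

50 + 24*pi**2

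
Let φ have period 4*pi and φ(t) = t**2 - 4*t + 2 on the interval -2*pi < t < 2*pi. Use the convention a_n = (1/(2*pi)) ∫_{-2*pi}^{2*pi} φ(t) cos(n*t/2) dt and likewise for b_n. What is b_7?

-16/7

b_7 = (1/(2*pi)) ∫_{-2*pi}^{2*pi} φ(t) sin(7*t/2) dt.
Integrating by parts twice (tabular method), an antiderivative of (t**2 - 4*t + 2) sin(7*t/2) is -2*t**2*cos(7*t/2)/7 + 8*t*sin(7*t/2)/49 + 8*t*cos(7*t/2)/7 - 16*sin(7*t/2)/49 - 180*cos(7*t/2)/343; evaluating from -2*pi to 2*pi: ∫_{-2*pi}^{2*pi} (t**2 - 4*t + 2) sin(7*t/2) dt = (-16*pi/7 + 180/343 + 8*pi**2/7) - (180/343 + 16*pi/7 + 8*pi**2/7) = -32*pi/7.
Hence b_7 = (1/(2*pi))·(-32*pi/7) = -16/7.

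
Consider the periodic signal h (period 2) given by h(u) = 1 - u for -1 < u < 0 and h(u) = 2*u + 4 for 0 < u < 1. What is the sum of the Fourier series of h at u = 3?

4

u = 3 differs from u = -1 by 2 full period(s), and the series is 2-periodic.
At u = -1 the one-sided limits are h(-1^-) = 6 and h(-1^+) = 2.
By Dirichlet's theorem the series converges to their average, [(6) + (2)]/2 = 4.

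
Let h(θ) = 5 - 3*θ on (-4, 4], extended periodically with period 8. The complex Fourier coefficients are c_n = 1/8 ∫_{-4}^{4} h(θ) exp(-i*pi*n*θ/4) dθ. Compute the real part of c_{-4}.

0

Since h is real-valued, Re(c_{-4}) = 1/8 ∫_{-4}^{4} h(θ) cos(-pi*θ) dθ = a_{4}/2.
Integrating by parts (boundary term plus one more integral), an antiderivative of (5 - 3*θ) cos(-pi*θ) is -3*θ*sin(pi*θ)/pi + 5*sin(pi*θ)/pi - 3*cos(pi*θ)/pi**2; evaluating from -4 to 4: ∫_{-4}^{4} (5 - 3*θ) cos(-pi*θ) dθ = (-3/pi**2) - (-3/pi**2) = 0.
Hence Re(c_{-4}) = (1/8)·(0) = 0.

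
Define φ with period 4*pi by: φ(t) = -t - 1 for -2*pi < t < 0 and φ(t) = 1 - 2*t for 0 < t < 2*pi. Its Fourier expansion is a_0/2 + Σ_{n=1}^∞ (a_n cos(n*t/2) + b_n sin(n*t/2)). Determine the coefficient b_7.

b_7 = (1/(2*pi)) ∫_{-2*pi}^{2*pi} φ(t) sin(7*t/2) dt.
Split the integral at the breakpoints.
Integrating by parts (boundary term plus one more integral), an antiderivative of (-t - 1) sin(7*t/2) is 2*t*cos(7*t/2)/7 - 4*sin(7*t/2)/49 + 2*cos(7*t/2)/7; evaluating from -2*pi to 0: ∫_{-2*pi}^{0} (-t - 1) sin(7*t/2) dt = (2/7) - (-2/7 + 4*pi/7) = 4/7 - 4*pi/7.
Integrating by parts (boundary term plus one more integral), an antiderivative of (1 - 2*t) sin(7*t/2) is 4*t*cos(7*t/2)/7 - 8*sin(7*t/2)/49 - 2*cos(7*t/2)/7; evaluating from 0 to 2*pi: ∫_{0}^{2*pi} (1 - 2*t) sin(7*t/2) dt = (2/7 - 8*pi/7) - (-2/7) = 4/7 - 8*pi/7.
Summing the pieces and multiplying by (1/(2*pi)) gives b_7 = 2*(2 - 3*pi)/(7*pi).

2*(2 - 3*pi)/(7*pi)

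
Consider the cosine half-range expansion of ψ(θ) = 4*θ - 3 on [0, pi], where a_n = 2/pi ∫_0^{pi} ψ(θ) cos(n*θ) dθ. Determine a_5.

a_5 = 2/pi ∫_0^{pi} (4*θ - 3) cos(5*θ) dθ.
Integrating by parts (boundary term plus one more integral), an antiderivative of (4*θ - 3) cos(5*θ) is 4*θ*sin(5*θ)/5 - 3*sin(5*θ)/5 + 4*cos(5*θ)/25; evaluating from 0 to pi: ∫_{0}^{pi} (4*θ - 3) cos(5*θ) dθ = (-4/25) - (4/25) = -8/25.
Hence a_5 = (2/pi)·(-8/25) = -16/(25*pi).

-16/(25*pi)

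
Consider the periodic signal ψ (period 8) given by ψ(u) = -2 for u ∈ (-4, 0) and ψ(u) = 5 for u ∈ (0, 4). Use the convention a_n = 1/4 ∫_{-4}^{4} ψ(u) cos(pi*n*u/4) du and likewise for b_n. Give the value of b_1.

14/pi

b_1 = 1/4 ∫_{-4}^{4} ψ(u) sin(pi*u/4) du.
Split the integral at the breakpoints.
Directly, an antiderivative of (-2) sin(pi*u/4) is 8*cos(pi*u/4)/pi; evaluating from -4 to 0: ∫_{-4}^{0} (-2) sin(pi*u/4) du = (8/pi) - (-8/pi) = 16/pi.
Directly, an antiderivative of (5) sin(pi*u/4) is -20*cos(pi*u/4)/pi; evaluating from 0 to 4: ∫_{0}^{4} (5) sin(pi*u/4) du = (20/pi) - (-20/pi) = 40/pi.
Summing the pieces and multiplying by (1/4) gives b_1 = 14/pi.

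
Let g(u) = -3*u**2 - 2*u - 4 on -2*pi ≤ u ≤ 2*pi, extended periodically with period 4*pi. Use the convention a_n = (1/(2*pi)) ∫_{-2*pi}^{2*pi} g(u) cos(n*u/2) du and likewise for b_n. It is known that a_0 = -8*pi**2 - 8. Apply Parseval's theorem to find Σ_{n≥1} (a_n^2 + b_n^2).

32*pi**2*(5 + 12*pi**2)/15

Parseval: a_0^2/2 + Σ_{n≥1} (a_n^2+b_n^2) = (1/(2*pi)) ∫_{-2*pi}^{2*pi} g(u)^2 du = 32 + 224*pi**2/3 + 288*pi**4/5.
Subtract a_0^2/2 = 32*(1 + pi**2)**2: Σ (a_n^2+b_n^2) = 32*pi**2*(5 + 12*pi**2)/15.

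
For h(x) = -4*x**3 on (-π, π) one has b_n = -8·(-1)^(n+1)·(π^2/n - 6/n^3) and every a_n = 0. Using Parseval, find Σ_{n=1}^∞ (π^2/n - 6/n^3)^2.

pi**6/14

Parseval: Σ b_n^2 = (1/π) ∫_{-π}^{π} h(x)^2 dx = 32*pi**6/7.
b_n^2 = 64·(π^2/n - 6/n^3)^2, so the sum equals (32*pi**6/7)/64 = pi**6/14.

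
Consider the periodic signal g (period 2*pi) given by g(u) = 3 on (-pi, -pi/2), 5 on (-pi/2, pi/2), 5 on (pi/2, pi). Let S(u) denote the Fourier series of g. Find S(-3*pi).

4

u = -3*pi differs from u = pi by -2 full period(s), and the series is 2*pi-periodic.
At u = pi the one-sided limits are g(pi^-) = 5 and g(pi^+) = 3.
By Dirichlet's theorem the series converges to their average, [(5) + (3)]/2 = 4.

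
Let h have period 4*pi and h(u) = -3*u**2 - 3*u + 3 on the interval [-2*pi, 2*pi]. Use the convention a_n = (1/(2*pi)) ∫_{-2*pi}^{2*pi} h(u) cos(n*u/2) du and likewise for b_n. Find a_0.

a_0 = (1/(2*pi)) ∫_{-2*pi}^{2*pi} h(u) du = (1/(2*pi)) · (-16*pi**3 + 12*pi) = 6 - 8*pi**2.

6 - 8*pi**2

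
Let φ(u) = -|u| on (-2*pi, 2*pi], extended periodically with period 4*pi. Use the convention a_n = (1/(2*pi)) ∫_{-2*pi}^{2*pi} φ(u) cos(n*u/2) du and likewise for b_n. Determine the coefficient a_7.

8/(49*pi)

a_7 = (1/(2*pi)) ∫_{-2*pi}^{2*pi} φ(u) cos(7*u/2) du.
φ is even and cos(7*u/2) is even, so the integrand is even and a_7 = 1/pi ∫_0^{2*pi} φ(u) cos(7*u/2) du.
Integrating by parts (boundary term plus one more integral), an antiderivative of (-u) cos(7*u/2) is -2*u*sin(7*u/2)/7 - 4*cos(7*u/2)/49; evaluating from 0 to 2*pi: ∫_{0}^{2*pi} (-u) cos(7*u/2) du = (4/49) - (-4/49) = 8/49.
Hence a_7 = (1/pi)·(8/49) = 8/(49*pi).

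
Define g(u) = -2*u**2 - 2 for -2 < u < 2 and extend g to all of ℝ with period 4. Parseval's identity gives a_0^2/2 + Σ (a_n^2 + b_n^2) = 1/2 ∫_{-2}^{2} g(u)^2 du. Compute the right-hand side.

1/2 ∫_{-2}^{2} g(u)^2 du = 1/2 · (1648/15) = 824/15.

824/15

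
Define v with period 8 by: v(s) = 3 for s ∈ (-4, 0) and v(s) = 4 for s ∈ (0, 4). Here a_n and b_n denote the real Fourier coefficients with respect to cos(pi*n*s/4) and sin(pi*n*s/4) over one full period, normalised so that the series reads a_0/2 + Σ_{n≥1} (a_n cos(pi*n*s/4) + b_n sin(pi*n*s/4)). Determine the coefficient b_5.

2/(5*pi)

b_5 = 1/4 ∫_{-4}^{4} v(s) sin(5*pi*s/4) ds.
Split the integral at the breakpoints.
Directly, an antiderivative of (3) sin(5*pi*s/4) is -12*cos(5*pi*s/4)/(5*pi); evaluating from -4 to 0: ∫_{-4}^{0} (3) sin(5*pi*s/4) ds = (-12/(5*pi)) - (12/(5*pi)) = -24/(5*pi).
Directly, an antiderivative of (4) sin(5*pi*s/4) is -16*cos(5*pi*s/4)/(5*pi); evaluating from 0 to 4: ∫_{0}^{4} (4) sin(5*pi*s/4) ds = (16/(5*pi)) - (-16/(5*pi)) = 32/(5*pi).
Summing the pieces and multiplying by (1/4) gives b_5 = 2/(5*pi).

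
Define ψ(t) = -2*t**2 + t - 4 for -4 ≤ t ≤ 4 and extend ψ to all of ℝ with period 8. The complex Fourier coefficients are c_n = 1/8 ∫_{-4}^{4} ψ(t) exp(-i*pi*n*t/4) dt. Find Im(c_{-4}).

-1/pi

Since ψ is real-valued, Im(c_{-4}) = -1/8 ∫_{-4}^{4} ψ(t) sin(-pi*t) dt = b_{4}/2.
Integrating by parts twice (tabular method), an antiderivative of (-2*t**2 + t - 4) sin(-pi*t) is -2*t**2*cos(pi*t)/pi + 4*t*sin(pi*t)/pi**2 + t*cos(pi*t)/pi - sin(pi*t)/pi**2 - 4*cos(pi*t)/pi + 4*cos(pi*t)/pi**3; evaluating from -4 to 4: ∫_{-4}^{4} (-2*t**2 + t - 4) sin(-pi*t) dt = (-32/pi + 4/pi**3) - (-40/pi + 4/pi**3) = 8/pi.
Hence Im(c_{-4}) = (-1/8)·(8/pi) = -1/pi.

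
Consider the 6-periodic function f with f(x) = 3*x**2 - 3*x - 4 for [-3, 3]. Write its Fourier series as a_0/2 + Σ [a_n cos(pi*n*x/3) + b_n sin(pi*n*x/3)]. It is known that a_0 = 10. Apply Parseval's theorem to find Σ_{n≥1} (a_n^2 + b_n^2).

918/5

Parseval: a_0^2/2 + Σ_{n≥1} (a_n^2+b_n^2) = 1/3 ∫_{-3}^{3} f(x)^2 dx = 1168/5.
Subtract a_0^2/2 = 50: Σ (a_n^2+b_n^2) = 918/5.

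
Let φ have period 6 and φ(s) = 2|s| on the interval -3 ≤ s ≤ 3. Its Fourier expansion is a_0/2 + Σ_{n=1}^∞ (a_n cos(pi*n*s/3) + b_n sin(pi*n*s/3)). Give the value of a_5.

-24/(25*pi**2)

a_5 = 1/3 ∫_{-3}^{3} φ(s) cos(5*pi*s/3) ds.
φ is even and cos(5*pi*s/3) is even, so the integrand is even and a_5 = 2/3 ∫_0^{3} φ(s) cos(5*pi*s/3) ds.
Integrating by parts (boundary term plus one more integral), an antiderivative of (2*s) cos(5*pi*s/3) is 6*s*sin(5*pi*s/3)/(5*pi) + 18*cos(5*pi*s/3)/(25*pi**2); evaluating from 0 to 3: ∫_{0}^{3} (2*s) cos(5*pi*s/3) ds = (-18/(25*pi**2)) - (18/(25*pi**2)) = -36/(25*pi**2).
Hence a_5 = (2/3)·(-36/(25*pi**2)) = -24/(25*pi**2).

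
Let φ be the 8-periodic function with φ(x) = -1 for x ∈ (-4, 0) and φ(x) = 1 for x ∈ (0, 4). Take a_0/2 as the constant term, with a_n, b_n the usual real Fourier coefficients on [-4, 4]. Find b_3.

b_3 = 1/4 ∫_{-4}^{4} φ(x) sin(3*pi*x/4) dx.
φ is odd and sin(3*pi*x/4) is odd, so the integrand is even and b_3 = 1/2 ∫_0^{4} φ(x) sin(3*pi*x/4) dx.
Directly, an antiderivative of (1) sin(3*pi*x/4) is -4*cos(3*pi*x/4)/(3*pi); evaluating from 0 to 4: ∫_{0}^{4} (1) sin(3*pi*x/4) dx = (4/(3*pi)) - (-4/(3*pi)) = 8/(3*pi).
Hence b_3 = (1/2)·(8/(3*pi)) = 4/(3*pi).

4/(3*pi)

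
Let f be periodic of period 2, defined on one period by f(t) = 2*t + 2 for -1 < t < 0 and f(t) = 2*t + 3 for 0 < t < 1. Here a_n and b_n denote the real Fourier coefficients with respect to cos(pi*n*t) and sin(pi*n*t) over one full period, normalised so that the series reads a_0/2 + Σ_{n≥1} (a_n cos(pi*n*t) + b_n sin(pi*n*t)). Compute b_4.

-1/pi

b_4 = ∫_{-1}^{1} f(t) sin(4*pi*t) dt.
Split the integral at the breakpoints.
Integrating by parts (boundary term plus one more integral), an antiderivative of (2*t + 2) sin(4*pi*t) is -t*cos(4*pi*t)/(2*pi) + sin(4*pi*t)/(8*pi**2) - cos(4*pi*t)/(2*pi); evaluating from -1 to 0: ∫_{-1}^{0} (2*t + 2) sin(4*pi*t) dt = (-1/(2*pi)) - (0) = -1/(2*pi).
Integrating by parts (boundary term plus one more integral), an antiderivative of (2*t + 3) sin(4*pi*t) is -t*cos(4*pi*t)/(2*pi) + sin(4*pi*t)/(8*pi**2) - 3*cos(4*pi*t)/(4*pi); evaluating from 0 to 1: ∫_{0}^{1} (2*t + 3) sin(4*pi*t) dt = (-5/(4*pi)) - (-3/(4*pi)) = -1/(2*pi).
Summing the pieces gives b_4 = -1/pi.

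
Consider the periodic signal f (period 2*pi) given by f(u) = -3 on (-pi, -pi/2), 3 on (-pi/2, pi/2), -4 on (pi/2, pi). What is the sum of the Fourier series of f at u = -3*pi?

-7/2

u = -3*pi differs from u = -pi by -1 full period(s), and the series is 2*pi-periodic.
At u = -pi the one-sided limits are f(-pi^-) = -4 and f(-pi^+) = -3.
By Dirichlet's theorem the series converges to their average, [(-4) + (-3)]/2 = -7/2.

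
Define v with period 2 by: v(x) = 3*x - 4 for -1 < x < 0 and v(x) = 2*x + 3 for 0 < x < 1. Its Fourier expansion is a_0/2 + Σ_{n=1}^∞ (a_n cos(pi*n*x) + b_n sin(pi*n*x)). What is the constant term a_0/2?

a_0 = ∫_{-1}^{1} v(x) dx = -3/2.
So the constant term a_0/2 = -3/4.

-3/4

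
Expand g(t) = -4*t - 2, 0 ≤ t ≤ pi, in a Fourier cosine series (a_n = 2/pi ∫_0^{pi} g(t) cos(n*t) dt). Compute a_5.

a_5 = 2/pi ∫_0^{pi} (-4*t - 2) cos(5*t) dt.
Integrating by parts (boundary term plus one more integral), an antiderivative of (-4*t - 2) cos(5*t) is -4*t*sin(5*t)/5 - 2*sin(5*t)/5 - 4*cos(5*t)/25; evaluating from 0 to pi: ∫_{0}^{pi} (-4*t - 2) cos(5*t) dt = (4/25) - (-4/25) = 8/25.
Hence a_5 = (2/pi)·(8/25) = 16/(25*pi).

16/(25*pi)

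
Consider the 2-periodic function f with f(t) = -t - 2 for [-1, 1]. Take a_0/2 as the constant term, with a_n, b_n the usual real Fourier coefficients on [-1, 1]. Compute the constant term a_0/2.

-2

a_0 = ∫_{-1}^{1} f(t) dt = -4.
So the constant term a_0/2 = -2.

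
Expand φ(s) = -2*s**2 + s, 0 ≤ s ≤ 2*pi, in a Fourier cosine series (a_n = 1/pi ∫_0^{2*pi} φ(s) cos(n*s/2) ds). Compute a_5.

a_5 = 1/pi ∫_0^{2*pi} (-2*s**2 + s) cos(5*s/2) ds.
Integrating by parts twice (tabular method), an antiderivative of (-2*s**2 + s) cos(5*s/2) is -4*s**2*sin(5*s/2)/5 + 2*s*sin(5*s/2)/5 - 16*s*cos(5*s/2)/25 + 32*sin(5*s/2)/125 + 4*cos(5*s/2)/25; evaluating from 0 to 2*pi: ∫_{0}^{2*pi} (-2*s**2 + s) cos(5*s/2) ds = (-4/25 + 32*pi/25) - (4/25) = -8/25 + 32*pi/25.
Hence a_5 = (1/pi)·(-8/25 + 32*pi/25) = 8*(-1 + 4*pi)/(25*pi).

8*(-1 + 4*pi)/(25*pi)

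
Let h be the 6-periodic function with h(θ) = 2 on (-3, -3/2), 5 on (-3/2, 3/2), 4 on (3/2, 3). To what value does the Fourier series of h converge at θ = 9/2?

7/2

θ = 9/2 differs from θ = -3/2 by 1 full period(s), and the series is 6-periodic.
At θ = -3/2 the one-sided limits are h(-3/2^-) = 2 and h(-3/2^+) = 5.
By Dirichlet's theorem the series converges to their average, [(2) + (5)]/2 = 7/2.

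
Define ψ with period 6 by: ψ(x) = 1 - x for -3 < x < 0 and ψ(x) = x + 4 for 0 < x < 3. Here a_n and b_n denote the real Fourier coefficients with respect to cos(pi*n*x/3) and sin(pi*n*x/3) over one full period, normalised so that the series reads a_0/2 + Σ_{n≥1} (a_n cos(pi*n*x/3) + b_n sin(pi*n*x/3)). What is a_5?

-12/(25*pi**2)

a_5 = 1/3 ∫_{-3}^{3} ψ(x) cos(5*pi*x/3) dx.
Split the integral at the breakpoints.
Integrating by parts (boundary term plus one more integral), an antiderivative of (1 - x) cos(5*pi*x/3) is -3*x*sin(5*pi*x/3)/(5*pi) + 3*sin(5*pi*x/3)/(5*pi) - 9*cos(5*pi*x/3)/(25*pi**2); evaluating from -3 to 0: ∫_{-3}^{0} (1 - x) cos(5*pi*x/3) dx = (-9/(25*pi**2)) - (9/(25*pi**2)) = -18/(25*pi**2).
Integrating by parts (boundary term plus one more integral), an antiderivative of (x + 4) cos(5*pi*x/3) is 3*x*sin(5*pi*x/3)/(5*pi) + 12*sin(5*pi*x/3)/(5*pi) + 9*cos(5*pi*x/3)/(25*pi**2); evaluating from 0 to 3: ∫_{0}^{3} (x + 4) cos(5*pi*x/3) dx = (-9/(25*pi**2)) - (9/(25*pi**2)) = -18/(25*pi**2).
Summing the pieces and multiplying by (1/3) gives a_5 = -12/(25*pi**2).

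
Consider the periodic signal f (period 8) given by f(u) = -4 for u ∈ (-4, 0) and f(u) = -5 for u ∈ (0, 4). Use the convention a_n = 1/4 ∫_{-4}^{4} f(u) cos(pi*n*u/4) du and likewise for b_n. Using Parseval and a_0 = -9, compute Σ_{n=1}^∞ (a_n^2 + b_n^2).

1/2

Parseval: a_0^2/2 + Σ_{n≥1} (a_n^2+b_n^2) = 1/4 ∫_{-4}^{4} f(u)^2 du = 41.
Subtract a_0^2/2 = 81/2: Σ (a_n^2+b_n^2) = 1/2.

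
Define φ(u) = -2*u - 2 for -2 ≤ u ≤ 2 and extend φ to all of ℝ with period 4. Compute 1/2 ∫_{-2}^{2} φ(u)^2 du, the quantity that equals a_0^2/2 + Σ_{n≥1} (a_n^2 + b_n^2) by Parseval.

56/3

1/2 ∫_{-2}^{2} φ(u)^2 du = 1/2 · (112/3) = 56/3.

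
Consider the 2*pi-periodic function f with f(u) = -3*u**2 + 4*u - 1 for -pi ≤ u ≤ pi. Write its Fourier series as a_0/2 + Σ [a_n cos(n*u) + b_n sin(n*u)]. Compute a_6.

a_6 = 1/pi ∫_{-pi}^{pi} f(u) cos(6*u) du.
Integrating by parts twice (tabular method), an antiderivative of (-3*u**2 + 4*u - 1) cos(6*u) is -u**2*sin(6*u)/2 + 2*u*sin(6*u)/3 - u*cos(6*u)/6 - 5*sin(6*u)/36 + cos(6*u)/9; evaluating from -pi to pi: ∫_{-pi}^{pi} (-3*u**2 + 4*u - 1) cos(6*u) du = (1/9 - pi/6) - (1/9 + pi/6) = -pi/3.
Hence a_6 = (1/pi)·(-pi/3) = -1/3.

-1/3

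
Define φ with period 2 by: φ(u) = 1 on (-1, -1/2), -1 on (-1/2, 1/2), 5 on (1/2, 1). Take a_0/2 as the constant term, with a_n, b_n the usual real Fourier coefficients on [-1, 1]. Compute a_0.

2

a_0 = ∫_{-1}^{1} φ(u) du = 2.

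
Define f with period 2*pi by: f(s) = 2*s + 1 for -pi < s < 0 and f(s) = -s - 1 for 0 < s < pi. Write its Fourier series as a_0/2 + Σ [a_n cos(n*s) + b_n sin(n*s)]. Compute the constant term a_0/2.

-3*pi/4

a_0 = 1/pi ∫_{-pi}^{pi} f(s) ds = 1/pi · (-3*pi**2/2) = -3*pi/2.
So the constant term a_0/2 = -3*pi/4.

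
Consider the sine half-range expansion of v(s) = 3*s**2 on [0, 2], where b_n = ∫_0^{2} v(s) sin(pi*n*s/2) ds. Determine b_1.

b_1 = ∫_0^{2} (3*s**2) sin(pi*s/2) ds.
Integrating by parts twice (tabular method), an antiderivative of (3*s**2) sin(pi*s/2) is -6*s**2*cos(pi*s/2)/pi + 24*s*sin(pi*s/2)/pi**2 + 48*cos(pi*s/2)/pi**3; evaluating from 0 to 2: ∫_{0}^{2} (3*s**2) sin(pi*s/2) ds = (-48/pi**3 + 24/pi) - (48/pi**3) = -96/pi**3 + 24/pi.
Hence b_1 = -96/pi**3 + 24/pi.

-96/pi**3 + 24/pi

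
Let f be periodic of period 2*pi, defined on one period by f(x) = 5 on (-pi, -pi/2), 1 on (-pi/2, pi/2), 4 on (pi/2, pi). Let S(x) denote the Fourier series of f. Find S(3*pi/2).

x = 3*pi/2 differs from x = -pi/2 by 1 full period(s), and the series is 2*pi-periodic.
At x = -pi/2 the one-sided limits are f(-pi/2^-) = 5 and f(-pi/2^+) = 1.
By Dirichlet's theorem the series converges to their average, [(5) + (1)]/2 = 3.

3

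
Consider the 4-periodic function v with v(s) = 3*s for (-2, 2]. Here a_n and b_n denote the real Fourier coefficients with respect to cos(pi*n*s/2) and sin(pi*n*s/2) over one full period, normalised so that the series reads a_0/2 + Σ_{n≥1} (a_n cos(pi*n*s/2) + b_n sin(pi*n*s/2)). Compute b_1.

12/pi

b_1 = 1/2 ∫_{-2}^{2} v(s) sin(pi*s/2) ds.
v is odd and sin(pi*s/2) is odd, so the integrand is even and b_1 = ∫_0^{2} v(s) sin(pi*s/2) ds.
Integrating by parts (boundary term plus one more integral), an antiderivative of (3*s) sin(pi*s/2) is -6*s*cos(pi*s/2)/pi + 12*sin(pi*s/2)/pi**2; evaluating from 0 to 2: ∫_{0}^{2} (3*s) sin(pi*s/2) ds = (12/pi) - (0) = 12/pi.
Hence b_1 = 12/pi.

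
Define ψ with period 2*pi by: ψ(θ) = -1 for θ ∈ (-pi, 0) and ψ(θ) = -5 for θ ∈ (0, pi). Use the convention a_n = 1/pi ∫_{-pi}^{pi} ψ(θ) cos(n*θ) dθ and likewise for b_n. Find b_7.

b_7 = 1/pi ∫_{-pi}^{pi} ψ(θ) sin(7*θ) dθ.
Split the integral at the breakpoints.
Directly, an antiderivative of (-1) sin(7*θ) is cos(7*θ)/7; evaluating from -pi to 0: ∫_{-pi}^{0} (-1) sin(7*θ) dθ = (1/7) - (-1/7) = 2/7.
Directly, an antiderivative of (-5) sin(7*θ) is 5*cos(7*θ)/7; evaluating from 0 to pi: ∫_{0}^{pi} (-5) sin(7*θ) dθ = (-5/7) - (5/7) = -10/7.
Summing the pieces and multiplying by (1/pi) gives b_7 = -8/(7*pi).

-8/(7*pi)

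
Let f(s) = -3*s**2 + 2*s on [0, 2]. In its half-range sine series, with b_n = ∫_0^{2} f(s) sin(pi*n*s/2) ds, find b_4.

b_4 = ∫_0^{2} (-3*s**2 + 2*s) sin(2*pi*s) ds.
Integrating by parts twice (tabular method), an antiderivative of (-3*s**2 + 2*s) sin(2*pi*s) is 3*s**2*cos(2*pi*s)/(2*pi) - 3*s*sin(2*pi*s)/(2*pi**2) - s*cos(2*pi*s)/pi + sin(2*pi*s)/(2*pi**2) - 3*cos(2*pi*s)/(4*pi**3); evaluating from 0 to 2: ∫_{0}^{2} (-3*s**2 + 2*s) sin(2*pi*s) ds = (-3/(4*pi**3) + 4/pi) - (-3/(4*pi**3)) = 4/pi.
Hence b_4 = 4/pi.

4/pi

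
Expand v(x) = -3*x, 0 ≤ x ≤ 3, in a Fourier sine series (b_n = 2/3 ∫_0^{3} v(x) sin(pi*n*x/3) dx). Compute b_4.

b_4 = 2/3 ∫_0^{3} (-3*x) sin(4*pi*x/3) dx.
Integrating by parts (boundary term plus one more integral), an antiderivative of (-3*x) sin(4*pi*x/3) is 9*x*cos(4*pi*x/3)/(4*pi) - 27*sin(4*pi*x/3)/(16*pi**2); evaluating from 0 to 3: ∫_{0}^{3} (-3*x) sin(4*pi*x/3) dx = (27/(4*pi)) - (0) = 27/(4*pi).
Hence b_4 = (2/3)·(27/(4*pi)) = 9/(2*pi).

9/(2*pi)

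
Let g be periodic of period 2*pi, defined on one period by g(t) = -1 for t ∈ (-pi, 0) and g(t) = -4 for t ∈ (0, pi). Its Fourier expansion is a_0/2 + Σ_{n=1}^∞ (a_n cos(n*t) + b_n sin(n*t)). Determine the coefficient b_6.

b_6 = 1/pi ∫_{-pi}^{pi} g(t) sin(6*t) dt.
Split the integral at the breakpoints.
Directly, an antiderivative of (-1) sin(6*t) is cos(6*t)/6; evaluating from -pi to 0: ∫_{-pi}^{0} (-1) sin(6*t) dt = (1/6) - (1/6) = 0.
Directly, an antiderivative of (-4) sin(6*t) is 2*cos(6*t)/3; evaluating from 0 to pi: ∫_{0}^{pi} (-4) sin(6*t) dt = (2/3) - (2/3) = 0.
Summing the pieces and multiplying by (1/pi) gives b_6 = 0.

0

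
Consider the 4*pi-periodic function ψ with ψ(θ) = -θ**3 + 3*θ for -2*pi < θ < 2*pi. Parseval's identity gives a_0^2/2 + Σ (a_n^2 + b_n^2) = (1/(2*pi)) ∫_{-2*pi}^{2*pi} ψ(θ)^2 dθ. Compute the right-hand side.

8*pi**2*(-168*pi**2 + 105 + 80*pi**4)/35

(1/(2*pi)) ∫_{-2*pi}^{2*pi} ψ(θ)^2 dθ = (1/(2*pi)) · (16*pi**3*(-168*pi**2 + 105 + 80*pi**4)/35) = 8*pi**2*(-168*pi**2 + 105 + 80*pi**4)/35.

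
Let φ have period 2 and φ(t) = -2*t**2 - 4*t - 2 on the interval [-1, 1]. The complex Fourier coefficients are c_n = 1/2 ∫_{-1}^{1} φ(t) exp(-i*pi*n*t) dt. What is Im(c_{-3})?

Since φ is real-valued, Im(c_{-3}) = -1/2 ∫_{-1}^{1} φ(t) sin(-3*pi*t) dt = b_{3}/2.
Integrating by parts twice (tabular method), an antiderivative of (-2*t**2 - 4*t - 2) sin(-3*pi*t) is -2*t**2*cos(3*pi*t)/(3*pi) + 4*t*sin(3*pi*t)/(9*pi**2) - 4*t*cos(3*pi*t)/(3*pi) + 4*sin(3*pi*t)/(9*pi**2) - 2*cos(3*pi*t)/(3*pi) + 4*cos(3*pi*t)/(27*pi**3); evaluating from -1 to 1: ∫_{-1}^{1} (-2*t**2 - 4*t - 2) sin(-3*pi*t) dt = (4*(-1 + 18*pi**2)/(27*pi**3)) - (-4/(27*pi**3)) = 8/(3*pi).
Hence Im(c_{-3}) = (-1/2)·(8/(3*pi)) = -4/(3*pi).

-4/(3*pi)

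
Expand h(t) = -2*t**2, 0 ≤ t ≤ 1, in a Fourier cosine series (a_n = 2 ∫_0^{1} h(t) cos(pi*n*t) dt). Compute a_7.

a_7 = 2 ∫_0^{1} (-2*t**2) cos(7*pi*t) dt.
Integrating by parts twice (tabular method), an antiderivative of (-2*t**2) cos(7*pi*t) is -2*t**2*sin(7*pi*t)/(7*pi) - 4*t*cos(7*pi*t)/(49*pi**2) + 4*sin(7*pi*t)/(343*pi**3); evaluating from 0 to 1: ∫_{0}^{1} (-2*t**2) cos(7*pi*t) dt = (4/(49*pi**2)) - (0) = 4/(49*pi**2).
Hence a_7 = 2·(4/(49*pi**2)) = 8/(49*pi**2).

8/(49*pi**2)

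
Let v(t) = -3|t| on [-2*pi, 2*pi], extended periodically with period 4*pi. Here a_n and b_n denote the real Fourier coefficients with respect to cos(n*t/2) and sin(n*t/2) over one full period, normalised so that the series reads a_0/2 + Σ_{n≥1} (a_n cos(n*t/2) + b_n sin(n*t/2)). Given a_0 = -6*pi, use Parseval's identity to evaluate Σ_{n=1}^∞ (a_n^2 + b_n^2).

6*pi**2

Parseval: a_0^2/2 + Σ_{n≥1} (a_n^2+b_n^2) = (1/(2*pi)) ∫_{-2*pi}^{2*pi} v(t)^2 dt = 24*pi**2.
Subtract a_0^2/2 = 18*pi**2: Σ (a_n^2+b_n^2) = 6*pi**2.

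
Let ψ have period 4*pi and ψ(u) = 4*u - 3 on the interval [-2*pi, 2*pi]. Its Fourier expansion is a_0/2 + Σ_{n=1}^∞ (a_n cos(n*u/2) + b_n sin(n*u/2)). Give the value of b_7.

b_7 = (1/(2*pi)) ∫_{-2*pi}^{2*pi} ψ(u) sin(7*u/2) du.
Integrating by parts (boundary term plus one more integral), an antiderivative of (4*u - 3) sin(7*u/2) is -8*u*cos(7*u/2)/7 + 16*sin(7*u/2)/49 + 6*cos(7*u/2)/7; evaluating from -2*pi to 2*pi: ∫_{-2*pi}^{2*pi} (4*u - 3) sin(7*u/2) du = (-6/7 + 16*pi/7) - (-16*pi/7 - 6/7) = 32*pi/7.
Hence b_7 = (1/(2*pi))·(32*pi/7) = 16/7.

16/7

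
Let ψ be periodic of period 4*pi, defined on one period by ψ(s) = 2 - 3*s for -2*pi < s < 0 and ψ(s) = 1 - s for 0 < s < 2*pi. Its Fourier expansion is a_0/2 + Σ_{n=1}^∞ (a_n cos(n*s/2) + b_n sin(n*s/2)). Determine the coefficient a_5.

-8/(25*pi)

a_5 = (1/(2*pi)) ∫_{-2*pi}^{2*pi} ψ(s) cos(5*s/2) ds.
Split the integral at the breakpoints.
Integrating by parts (boundary term plus one more integral), an antiderivative of (2 - 3*s) cos(5*s/2) is -6*s*sin(5*s/2)/5 + 4*sin(5*s/2)/5 - 12*cos(5*s/2)/25; evaluating from -2*pi to 0: ∫_{-2*pi}^{0} (2 - 3*s) cos(5*s/2) ds = (-12/25) - (12/25) = -24/25.
Integrating by parts (boundary term plus one more integral), an antiderivative of (1 - s) cos(5*s/2) is -2*s*sin(5*s/2)/5 + 2*sin(5*s/2)/5 - 4*cos(5*s/2)/25; evaluating from 0 to 2*pi: ∫_{0}^{2*pi} (1 - s) cos(5*s/2) ds = (4/25) - (-4/25) = 8/25.
Summing the pieces and multiplying by (1/(2*pi)) gives a_5 = -8/(25*pi).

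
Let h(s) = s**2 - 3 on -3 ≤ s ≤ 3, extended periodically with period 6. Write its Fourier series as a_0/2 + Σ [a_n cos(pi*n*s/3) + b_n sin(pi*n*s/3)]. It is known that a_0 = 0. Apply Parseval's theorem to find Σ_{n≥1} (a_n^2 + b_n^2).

72/5

Parseval: a_0^2/2 + Σ_{n≥1} (a_n^2+b_n^2) = 1/3 ∫_{-3}^{3} h(s)^2 ds = 72/5.
Subtract a_0^2/2 = 0: Σ (a_n^2+b_n^2) = 72/5.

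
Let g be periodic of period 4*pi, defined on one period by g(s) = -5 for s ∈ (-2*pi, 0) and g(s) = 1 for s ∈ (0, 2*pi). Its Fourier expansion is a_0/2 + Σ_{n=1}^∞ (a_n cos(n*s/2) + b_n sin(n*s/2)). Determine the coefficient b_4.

0

b_4 = (1/(2*pi)) ∫_{-2*pi}^{2*pi} g(s) sin(2*s) ds.
Split the integral at the breakpoints.
Directly, an antiderivative of (-5) sin(2*s) is 5*cos(2*s)/2; evaluating from -2*pi to 0: ∫_{-2*pi}^{0} (-5) sin(2*s) ds = (5/2) - (5/2) = 0.
Directly, an antiderivative of (1) sin(2*s) is -cos(2*s)/2; evaluating from 0 to 2*pi: ∫_{0}^{2*pi} (1) sin(2*s) ds = (-1/2) - (-1/2) = 0.
Summing the pieces and multiplying by (1/(2*pi)) gives b_4 = 0.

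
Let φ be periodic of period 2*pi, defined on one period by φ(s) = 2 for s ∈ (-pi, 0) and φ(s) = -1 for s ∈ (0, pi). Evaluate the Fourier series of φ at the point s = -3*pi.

1/2

s = -3*pi differs from s = -pi by -1 full period(s), and the series is 2*pi-periodic.
At s = -pi the one-sided limits are φ(-pi^-) = -1 and φ(-pi^+) = 2.
By Dirichlet's theorem the series converges to their average, [(-1) + (2)]/2 = 1/2.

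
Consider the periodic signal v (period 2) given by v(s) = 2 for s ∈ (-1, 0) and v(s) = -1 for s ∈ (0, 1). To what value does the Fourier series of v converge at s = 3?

1/2

s = 3 differs from s = 1 by 1 full period(s), and the series is 2-periodic.
At s = 1 the one-sided limits are v(1^-) = -1 and v(1^+) = 2.
By Dirichlet's theorem the series converges to their average, [(-1) + (2)]/2 = 1/2.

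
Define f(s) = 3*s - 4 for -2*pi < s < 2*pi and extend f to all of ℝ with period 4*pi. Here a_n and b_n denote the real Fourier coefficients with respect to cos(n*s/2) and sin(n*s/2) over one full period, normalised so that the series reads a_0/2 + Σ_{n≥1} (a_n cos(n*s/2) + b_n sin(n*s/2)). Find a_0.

-8

a_0 = (1/(2*pi)) ∫_{-2*pi}^{2*pi} f(s) ds = (1/(2*pi)) · (-16*pi) = -8.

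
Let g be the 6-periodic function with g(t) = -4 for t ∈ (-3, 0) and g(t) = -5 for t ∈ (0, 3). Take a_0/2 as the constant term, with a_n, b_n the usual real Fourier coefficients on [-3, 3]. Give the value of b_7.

b_7 = 1/3 ∫_{-3}^{3} g(t) sin(7*pi*t/3) dt.
Split the integral at the breakpoints.
Directly, an antiderivative of (-4) sin(7*pi*t/3) is 12*cos(7*pi*t/3)/(7*pi); evaluating from -3 to 0: ∫_{-3}^{0} (-4) sin(7*pi*t/3) dt = (12/(7*pi)) - (-12/(7*pi)) = 24/(7*pi).
Directly, an antiderivative of (-5) sin(7*pi*t/3) is 15*cos(7*pi*t/3)/(7*pi); evaluating from 0 to 3: ∫_{0}^{3} (-5) sin(7*pi*t/3) dt = (-15/(7*pi)) - (15/(7*pi)) = -30/(7*pi).
Summing the pieces and multiplying by (1/3) gives b_7 = -2/(7*pi).

-2/(7*pi)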